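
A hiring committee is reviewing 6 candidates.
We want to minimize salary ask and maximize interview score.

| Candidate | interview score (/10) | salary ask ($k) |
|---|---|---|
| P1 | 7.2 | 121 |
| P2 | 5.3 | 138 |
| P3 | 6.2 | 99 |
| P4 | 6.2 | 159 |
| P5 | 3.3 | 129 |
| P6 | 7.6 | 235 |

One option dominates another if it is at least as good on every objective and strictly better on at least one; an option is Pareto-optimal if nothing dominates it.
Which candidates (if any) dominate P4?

P1: interview score 7.2≥6.2, salary ask 121≤159 — dominates P4.
P3: interview score 6.2≥6.2, salary ask 99≤159 — dominates P4.
Others (P2, P5, P6) are each worse than P4 on at least one objective.

P1, P3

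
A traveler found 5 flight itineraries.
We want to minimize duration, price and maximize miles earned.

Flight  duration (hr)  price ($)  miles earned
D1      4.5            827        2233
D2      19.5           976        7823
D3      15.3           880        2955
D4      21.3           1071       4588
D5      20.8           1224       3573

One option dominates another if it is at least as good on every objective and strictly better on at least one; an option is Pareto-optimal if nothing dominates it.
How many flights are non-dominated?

D1: not dominated (best duration).
D2: not dominated (best miles earned).
D3: not dominated.
D4: dominated by D2 (duration 19.5≤21.3, price 976≤1071, miles earned 7823≥4588).
D5: dominated by D2 (duration 19.5≤20.8, price 976≤1224, miles earned 7823≥3573).
Pareto-optimal: D1, D2, D3 → 3.

3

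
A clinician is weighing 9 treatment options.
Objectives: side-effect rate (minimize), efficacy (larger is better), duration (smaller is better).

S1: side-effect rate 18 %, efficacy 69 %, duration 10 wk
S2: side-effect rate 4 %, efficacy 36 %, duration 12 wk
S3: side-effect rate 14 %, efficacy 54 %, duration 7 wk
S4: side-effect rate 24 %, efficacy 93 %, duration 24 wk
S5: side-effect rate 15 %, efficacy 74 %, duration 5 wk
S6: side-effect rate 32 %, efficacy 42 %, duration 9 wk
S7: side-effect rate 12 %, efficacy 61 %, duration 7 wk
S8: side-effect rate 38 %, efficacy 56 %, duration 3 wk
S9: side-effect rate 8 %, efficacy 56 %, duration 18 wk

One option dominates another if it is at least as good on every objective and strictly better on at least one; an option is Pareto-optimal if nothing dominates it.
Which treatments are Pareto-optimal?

S2, S4, S5, S7, S8, S9

S1: dominated by S5 (side-effect rate 15≤18, efficacy 74≥69, duration 5≤10).
S2: not dominated (best side-effect rate).
S3: dominated by S7 (side-effect rate 12≤14, efficacy 61≥54, duration 7≤7).
S4: not dominated (best efficacy).
S5: not dominated.
S6: dominated by S3 (side-effect rate 14≤32, efficacy 54≥42, duration 7≤9).
S7: not dominated.
S8: not dominated (best duration).
S9: not dominated.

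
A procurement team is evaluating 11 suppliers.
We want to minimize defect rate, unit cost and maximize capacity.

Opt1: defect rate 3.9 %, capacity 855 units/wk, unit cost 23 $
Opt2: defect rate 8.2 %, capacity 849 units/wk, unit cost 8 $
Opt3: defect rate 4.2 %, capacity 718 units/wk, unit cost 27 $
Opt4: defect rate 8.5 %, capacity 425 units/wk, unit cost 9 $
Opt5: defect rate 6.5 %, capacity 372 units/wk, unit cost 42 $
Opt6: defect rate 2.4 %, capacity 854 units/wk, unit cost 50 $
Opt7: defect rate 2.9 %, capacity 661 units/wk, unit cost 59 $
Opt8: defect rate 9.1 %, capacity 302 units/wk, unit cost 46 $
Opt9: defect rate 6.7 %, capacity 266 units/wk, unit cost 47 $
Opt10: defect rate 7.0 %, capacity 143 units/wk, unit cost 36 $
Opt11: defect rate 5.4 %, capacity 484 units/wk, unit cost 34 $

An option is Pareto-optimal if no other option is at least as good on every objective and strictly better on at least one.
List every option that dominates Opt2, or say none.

none

Opt1: worse on unit cost (23 vs 8).
Opt3: worse on capacity (718 vs 849).
Opt4: worse on defect rate (8.5 vs 8.2).
Opt5: worse on capacity (372 vs 849).
Opt6: worse on unit cost (50 vs 8).
Opt7: worse on capacity (661 vs 849).
Opt8: worse on defect rate (9.1 vs 8.2).
Opt9: worse on capacity (266 vs 849).
Opt10: worse on capacity (143 vs 849).
Opt11: worse on capacity (484 vs 849).
No option dominates Opt2.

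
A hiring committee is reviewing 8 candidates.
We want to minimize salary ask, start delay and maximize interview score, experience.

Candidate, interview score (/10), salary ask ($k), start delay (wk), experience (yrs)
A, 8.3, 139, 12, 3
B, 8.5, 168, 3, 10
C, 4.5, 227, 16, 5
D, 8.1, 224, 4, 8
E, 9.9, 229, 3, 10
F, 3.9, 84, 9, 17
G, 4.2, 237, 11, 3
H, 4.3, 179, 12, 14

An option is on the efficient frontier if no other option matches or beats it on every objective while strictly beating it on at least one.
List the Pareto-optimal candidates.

A, B, E, F, H

A: not dominated.
B: not dominated.
C: dominated by B (interview score 8.5≥4.5, salary ask 168≤227, start delay 3≤16, experience 10≥5).
D: dominated by B (interview score 8.5≥8.1, salary ask 168≤224, start delay 3≤4, experience 10≥8).
E: not dominated (best interview score).
F: not dominated (best salary ask).
G: dominated by B (interview score 8.5≥4.2, salary ask 168≤237, start delay 3≤11, experience 10≥3).
H: not dominated.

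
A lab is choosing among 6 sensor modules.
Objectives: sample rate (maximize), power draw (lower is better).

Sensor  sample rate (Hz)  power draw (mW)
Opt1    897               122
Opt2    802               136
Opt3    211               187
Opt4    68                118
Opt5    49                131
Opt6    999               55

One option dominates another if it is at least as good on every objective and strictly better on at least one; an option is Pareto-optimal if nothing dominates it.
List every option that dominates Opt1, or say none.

Opt6

Opt6: sample rate 999≥897, power draw 55≤122 — dominates Opt1.
Others (Opt2, Opt3, Opt4, Opt5) are each worse than Opt1 on at least one objective.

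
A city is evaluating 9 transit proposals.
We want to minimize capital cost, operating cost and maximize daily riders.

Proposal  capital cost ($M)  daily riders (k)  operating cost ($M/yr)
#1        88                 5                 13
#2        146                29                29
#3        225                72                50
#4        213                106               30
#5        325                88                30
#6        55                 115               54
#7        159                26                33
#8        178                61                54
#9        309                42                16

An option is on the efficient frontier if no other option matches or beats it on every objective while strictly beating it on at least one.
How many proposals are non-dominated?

#1: not dominated (best operating cost).
#2: not dominated.
#3: dominated by #4 (capital cost 213≤225, daily riders 106≥72, operating cost 30≤50).
#4: not dominated.
#5: dominated by #4 (capital cost 213≤325, daily riders 106≥88, operating cost 30≤30).
#6: not dominated (best capital cost).
#7: dominated by #2 (capital cost 146≤159, daily riders 29≥26, operating cost 29≤33).
#8: dominated by #6 (capital cost 55≤178, daily riders 115≥61, operating cost 54≤54).
#9: not dominated.
Pareto-optimal: #1, #2, #4, #6, #9 → 5.

5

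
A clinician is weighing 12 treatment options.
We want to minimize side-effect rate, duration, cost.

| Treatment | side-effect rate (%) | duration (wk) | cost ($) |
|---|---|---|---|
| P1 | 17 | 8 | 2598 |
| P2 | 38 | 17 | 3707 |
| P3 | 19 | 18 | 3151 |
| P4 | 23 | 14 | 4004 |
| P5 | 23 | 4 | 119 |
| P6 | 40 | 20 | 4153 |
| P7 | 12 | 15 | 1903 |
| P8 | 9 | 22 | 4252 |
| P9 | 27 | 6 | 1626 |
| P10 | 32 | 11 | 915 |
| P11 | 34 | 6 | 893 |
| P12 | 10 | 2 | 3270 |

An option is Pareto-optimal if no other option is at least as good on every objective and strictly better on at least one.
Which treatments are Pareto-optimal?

P1: not dominated.
P2: dominated by P1 (side-effect rate 17≤38, duration 8≤17, cost 2598≤3707).
P3: dominated by P1 (side-effect rate 17≤19, duration 8≤18, cost 2598≤3151).
P4: dominated by P1 (side-effect rate 17≤23, duration 8≤14, cost 2598≤4004).
P5: not dominated (best cost).
P6: dominated by P1 (side-effect rate 17≤40, duration 8≤20, cost 2598≤4153).
P7: not dominated.
P8: not dominated (best side-effect rate).
P9: dominated by P5 (side-effect rate 23≤27, duration 4≤6, cost 119≤1626).
P10: dominated by P5 (side-effect rate 23≤32, duration 4≤11, cost 119≤915).
P11: dominated by P5 (side-effect rate 23≤34, duration 4≤6, cost 119≤893).
P12: not dominated (best duration).

P1, P5, P7, P8, P12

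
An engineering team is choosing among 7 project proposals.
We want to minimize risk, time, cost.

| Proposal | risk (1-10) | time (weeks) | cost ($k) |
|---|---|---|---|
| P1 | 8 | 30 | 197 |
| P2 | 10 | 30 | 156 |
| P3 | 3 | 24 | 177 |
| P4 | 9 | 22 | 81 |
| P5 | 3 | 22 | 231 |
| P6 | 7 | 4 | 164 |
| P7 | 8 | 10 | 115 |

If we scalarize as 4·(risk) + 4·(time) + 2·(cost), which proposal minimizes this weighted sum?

P4

P1: 4·8 + 4·30 + 2·197 = 546
P2: 4·10 + 4·30 + 2·156 = 472
P3: 4·3 + 4·24 + 2·177 = 462
P4: 4·9 + 4·22 + 2·81 = 286
P5: 4·3 + 4·22 + 2·231 = 562
P6: 4·7 + 4·4 + 2·164 = 372
P7: 4·8 + 4·10 + 2·115 = 302
Lowest: P4 at 286.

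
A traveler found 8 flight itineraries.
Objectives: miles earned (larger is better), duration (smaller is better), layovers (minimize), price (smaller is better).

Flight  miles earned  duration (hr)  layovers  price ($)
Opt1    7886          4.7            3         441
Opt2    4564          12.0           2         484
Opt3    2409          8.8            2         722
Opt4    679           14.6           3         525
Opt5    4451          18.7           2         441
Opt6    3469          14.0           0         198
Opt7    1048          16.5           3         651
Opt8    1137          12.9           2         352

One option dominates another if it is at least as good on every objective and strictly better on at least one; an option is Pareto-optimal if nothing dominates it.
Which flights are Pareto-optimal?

Opt1, Opt2, Opt3, Opt5, Opt6, Opt8

Opt1: not dominated (best miles earned).
Opt2: not dominated.
Opt3: not dominated.
Opt4: dominated by Opt1 (miles earned 7886≥679, duration 4.7≤14.6, layovers 3≤3, price 441≤525).
Opt5: not dominated.
Opt6: not dominated (best layovers).
Opt7: dominated by Opt1 (miles earned 7886≥1048, duration 4.7≤16.5, layovers 3≤3, price 441≤651).
Opt8: not dominated.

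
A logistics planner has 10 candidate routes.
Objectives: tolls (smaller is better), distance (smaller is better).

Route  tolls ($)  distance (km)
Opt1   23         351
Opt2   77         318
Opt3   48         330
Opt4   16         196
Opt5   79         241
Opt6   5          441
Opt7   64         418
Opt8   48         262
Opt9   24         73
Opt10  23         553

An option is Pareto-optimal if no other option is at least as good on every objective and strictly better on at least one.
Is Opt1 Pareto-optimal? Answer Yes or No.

No

Opt4 vs Opt1: tolls 16≤23, distance 196≤351 — Opt4 is at least as good on every objective and strictly better on at least one, so Opt4 dominates Opt1.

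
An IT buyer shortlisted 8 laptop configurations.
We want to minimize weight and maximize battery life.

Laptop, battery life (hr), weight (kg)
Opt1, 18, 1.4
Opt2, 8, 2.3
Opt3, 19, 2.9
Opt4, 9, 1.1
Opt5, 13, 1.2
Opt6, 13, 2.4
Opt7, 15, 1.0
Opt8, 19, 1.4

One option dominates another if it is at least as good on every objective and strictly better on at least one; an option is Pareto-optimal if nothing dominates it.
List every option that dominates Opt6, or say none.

Opt1, Opt5, Opt7, Opt8

Opt1: battery life 18≥13, weight 1.4≤2.4 — dominates Opt6.
Opt5: battery life 13≥13, weight 1.2≤2.4 — dominates Opt6.
Opt7: battery life 15≥13, weight 1.0≤2.4 — dominates Opt6.
Opt8: battery life 19≥13, weight 1.4≤2.4 — dominates Opt6.
Others (Opt2, Opt3, Opt4) are each worse than Opt6 on at least one objective.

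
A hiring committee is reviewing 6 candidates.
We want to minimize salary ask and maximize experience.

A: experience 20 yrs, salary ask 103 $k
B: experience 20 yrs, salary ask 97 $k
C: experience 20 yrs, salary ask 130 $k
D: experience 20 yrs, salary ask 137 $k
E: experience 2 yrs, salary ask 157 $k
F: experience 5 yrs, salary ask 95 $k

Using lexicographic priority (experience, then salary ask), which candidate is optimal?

B

First maximize experience: best is 20, kept {A, B, C, D}.
Then minimize salary ask: best is 97, kept {B}.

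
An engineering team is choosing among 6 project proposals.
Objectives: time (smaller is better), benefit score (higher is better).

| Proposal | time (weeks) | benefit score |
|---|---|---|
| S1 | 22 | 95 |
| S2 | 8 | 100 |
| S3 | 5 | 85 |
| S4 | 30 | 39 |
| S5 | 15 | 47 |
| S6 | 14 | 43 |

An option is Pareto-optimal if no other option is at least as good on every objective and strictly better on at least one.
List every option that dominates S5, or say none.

S2, S3

S2: time 8≤15, benefit score 100≥47 — dominates S5.
S3: time 5≤15, benefit score 85≥47 — dominates S5.
Others (S1, S4, S6) are each worse than S5 on at least one objective.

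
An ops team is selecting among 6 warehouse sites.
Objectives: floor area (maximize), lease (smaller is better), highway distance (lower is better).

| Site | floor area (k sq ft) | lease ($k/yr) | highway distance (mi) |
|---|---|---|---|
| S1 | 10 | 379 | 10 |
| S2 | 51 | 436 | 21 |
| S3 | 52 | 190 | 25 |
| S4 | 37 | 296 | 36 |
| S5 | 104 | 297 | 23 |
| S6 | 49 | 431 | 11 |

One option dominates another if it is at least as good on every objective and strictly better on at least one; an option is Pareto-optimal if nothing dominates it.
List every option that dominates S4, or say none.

S3

S3: floor area 52≥37, lease 190≤296, highway distance 25≤36 — dominates S4.
Others (S1, S2, S5, S6) are each worse than S4 on at least one objective.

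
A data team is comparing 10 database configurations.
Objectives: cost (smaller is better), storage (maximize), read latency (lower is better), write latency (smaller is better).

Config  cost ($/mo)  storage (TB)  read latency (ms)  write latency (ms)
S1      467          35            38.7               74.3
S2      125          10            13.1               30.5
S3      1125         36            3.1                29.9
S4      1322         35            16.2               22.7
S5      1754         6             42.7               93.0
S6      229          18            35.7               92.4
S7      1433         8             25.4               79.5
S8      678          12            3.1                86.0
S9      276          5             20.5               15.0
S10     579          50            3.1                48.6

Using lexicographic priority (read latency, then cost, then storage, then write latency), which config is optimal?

First minimize read latency: best is 3.1, kept {S3, S8, S10}.
Then minimize cost: best is 579, kept {S10}.

S10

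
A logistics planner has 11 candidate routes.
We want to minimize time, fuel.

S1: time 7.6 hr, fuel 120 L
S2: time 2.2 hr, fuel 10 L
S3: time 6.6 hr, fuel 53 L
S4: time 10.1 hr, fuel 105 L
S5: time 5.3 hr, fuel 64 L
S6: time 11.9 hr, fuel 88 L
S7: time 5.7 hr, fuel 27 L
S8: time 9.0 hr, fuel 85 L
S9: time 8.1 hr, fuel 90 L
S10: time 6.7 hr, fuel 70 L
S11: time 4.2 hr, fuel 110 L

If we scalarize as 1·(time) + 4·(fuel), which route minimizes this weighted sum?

S2

S1: 1·7.6 + 4·120 = 487.6
S2: 1·2.2 + 4·10 = 42.2
S3: 1·6.6 + 4·53 = 218.6
S4: 1·10.1 + 4·105 = 430.1
S5: 1·5.3 + 4·64 = 261.3
S6: 1·11.9 + 4·88 = 363.9
S7: 1·5.7 + 4·27 = 113.7
S8: 1·9.0 + 4·85 = 349.0
S9: 1·8.1 + 4·90 = 368.1
S10: 1·6.7 + 4·70 = 286.7
S11: 1·4.2 + 4·110 = 444.2
Lowest: S2 at 42.2.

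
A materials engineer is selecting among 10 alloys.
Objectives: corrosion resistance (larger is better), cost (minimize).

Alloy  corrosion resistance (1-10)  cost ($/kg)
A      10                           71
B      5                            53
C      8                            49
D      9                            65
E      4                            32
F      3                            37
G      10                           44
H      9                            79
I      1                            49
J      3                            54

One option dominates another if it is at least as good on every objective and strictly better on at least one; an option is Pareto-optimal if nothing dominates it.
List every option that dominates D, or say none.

G: corrosion resistance 10≥9, cost 44≤65 — dominates D.
Others (A, B, C, E, F, H, I, J) are each worse than D on at least one objective.

G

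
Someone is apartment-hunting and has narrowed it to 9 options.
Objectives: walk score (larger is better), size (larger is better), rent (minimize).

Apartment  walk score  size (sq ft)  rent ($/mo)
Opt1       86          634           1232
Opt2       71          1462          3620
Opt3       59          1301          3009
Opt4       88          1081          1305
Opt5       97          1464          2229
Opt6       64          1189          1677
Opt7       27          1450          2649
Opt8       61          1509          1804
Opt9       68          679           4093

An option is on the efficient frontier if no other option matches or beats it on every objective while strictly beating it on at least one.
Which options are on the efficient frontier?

Opt1, Opt4, Opt5, Opt6, Opt8

Opt1: not dominated (best rent).
Opt2: dominated by Opt5 (walk score 97≥71, size 1464≥1462, rent 2229≤3620).
Opt3: dominated by Opt5 (walk score 97≥59, size 1464≥1301, rent 2229≤3009).
Opt4: not dominated.
Opt5: not dominated (best walk score).
Opt6: not dominated.
Opt7: dominated by Opt5 (walk score 97≥27, size 1464≥1450, rent 2229≤2649).
Opt8: not dominated (best size).
Opt9: dominated by Opt2 (walk score 71≥68, size 1462≥679, rent 3620≤4093).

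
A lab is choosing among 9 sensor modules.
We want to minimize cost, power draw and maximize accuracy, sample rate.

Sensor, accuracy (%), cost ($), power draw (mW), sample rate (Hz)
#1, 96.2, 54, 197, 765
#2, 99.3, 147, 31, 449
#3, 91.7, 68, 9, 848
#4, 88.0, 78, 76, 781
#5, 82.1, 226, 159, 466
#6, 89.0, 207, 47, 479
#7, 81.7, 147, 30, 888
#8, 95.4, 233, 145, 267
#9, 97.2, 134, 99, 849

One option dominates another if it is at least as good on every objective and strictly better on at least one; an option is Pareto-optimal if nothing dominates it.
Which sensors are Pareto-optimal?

#1: not dominated (best cost).
#2: not dominated (best accuracy).
#3: not dominated (best power draw).
#4: dominated by #3 (accuracy 91.7≥88.0, cost 68≤78, power draw 9≤76, sample rate 848≥781).
#5: dominated by #3 (accuracy 91.7≥82.1, cost 68≤226, power draw 9≤159, sample rate 848≥466).
#6: dominated by #3 (accuracy 91.7≥89.0, cost 68≤207, power draw 9≤47, sample rate 848≥479).
#7: not dominated (best sample rate).
#8: dominated by #2 (accuracy 99.3≥95.4, cost 147≤233, power draw 31≤145, sample rate 449≥267).
#9: not dominated.

#1, #2, #3, #7, #9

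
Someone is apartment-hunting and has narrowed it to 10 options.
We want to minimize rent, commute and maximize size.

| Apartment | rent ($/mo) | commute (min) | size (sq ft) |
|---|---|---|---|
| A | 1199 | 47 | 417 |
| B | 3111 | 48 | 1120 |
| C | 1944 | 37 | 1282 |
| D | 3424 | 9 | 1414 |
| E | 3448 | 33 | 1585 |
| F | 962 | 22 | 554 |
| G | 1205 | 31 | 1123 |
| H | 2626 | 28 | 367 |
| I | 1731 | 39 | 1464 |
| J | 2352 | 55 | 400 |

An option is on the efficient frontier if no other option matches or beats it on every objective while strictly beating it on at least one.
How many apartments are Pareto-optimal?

6

A: dominated by F (rent 962≤1199, commute 22≤47, size 554≥417).
B: dominated by C (rent 1944≤3111, commute 37≤48, size 1282≥1120).
C: not dominated.
D: not dominated (best commute).
E: not dominated (best size).
F: not dominated (best rent).
G: not dominated.
H: dominated by F (rent 962≤2626, commute 22≤28, size 554≥367).
I: not dominated.
J: dominated by A (rent 1199≤2352, commute 47≤55, size 417≥400).
Pareto-optimal: C, D, E, F, G, I → 6.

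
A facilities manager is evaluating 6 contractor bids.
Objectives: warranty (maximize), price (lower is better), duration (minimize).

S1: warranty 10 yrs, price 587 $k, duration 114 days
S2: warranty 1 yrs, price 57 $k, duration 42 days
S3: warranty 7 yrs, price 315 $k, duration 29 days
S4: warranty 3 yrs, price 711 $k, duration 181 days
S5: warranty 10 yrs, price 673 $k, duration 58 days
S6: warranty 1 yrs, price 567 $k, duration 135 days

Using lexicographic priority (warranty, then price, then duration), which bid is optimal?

S1

First maximize warranty: best is 10, kept {S1, S5}.
Then minimize price: best is 587, kept {S1}.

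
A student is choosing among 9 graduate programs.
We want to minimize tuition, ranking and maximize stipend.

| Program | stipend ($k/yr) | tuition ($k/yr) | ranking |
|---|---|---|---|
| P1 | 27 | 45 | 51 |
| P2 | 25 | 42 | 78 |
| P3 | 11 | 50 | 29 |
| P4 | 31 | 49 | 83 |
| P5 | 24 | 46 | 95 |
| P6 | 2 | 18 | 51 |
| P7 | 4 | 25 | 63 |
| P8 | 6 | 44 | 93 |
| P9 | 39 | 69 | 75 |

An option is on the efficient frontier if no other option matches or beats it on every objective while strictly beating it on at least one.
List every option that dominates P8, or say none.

P2

P2: stipend 25≥6, tuition 42≤44, ranking 78≤93 — dominates P8.
Others (P1, P3, P4, P5, P6, P7, P9) are each worse than P8 on at least one objective.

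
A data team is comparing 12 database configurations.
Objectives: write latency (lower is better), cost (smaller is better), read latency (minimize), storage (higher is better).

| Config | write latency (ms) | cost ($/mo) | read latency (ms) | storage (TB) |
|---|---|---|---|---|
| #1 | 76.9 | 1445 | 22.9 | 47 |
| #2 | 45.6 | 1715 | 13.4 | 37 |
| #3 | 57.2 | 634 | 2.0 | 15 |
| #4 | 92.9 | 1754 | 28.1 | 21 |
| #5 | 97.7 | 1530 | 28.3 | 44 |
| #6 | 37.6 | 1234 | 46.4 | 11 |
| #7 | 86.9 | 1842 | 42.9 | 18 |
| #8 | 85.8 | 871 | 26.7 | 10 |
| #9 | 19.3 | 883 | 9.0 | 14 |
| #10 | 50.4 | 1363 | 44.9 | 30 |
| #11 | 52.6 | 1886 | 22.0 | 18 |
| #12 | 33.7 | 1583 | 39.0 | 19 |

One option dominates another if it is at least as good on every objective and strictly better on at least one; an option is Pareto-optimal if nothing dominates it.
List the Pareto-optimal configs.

#1: not dominated (best storage).
#2: not dominated.
#3: not dominated (best cost).
#4: dominated by #1 (write latency 76.9≤92.9, cost 1445≤1754, read latency 22.9≤28.1, storage 47≥21).
#5: dominated by #1 (write latency 76.9≤97.7, cost 1445≤1530, read latency 22.9≤28.3, storage 47≥44).
#6: dominated by #9 (write latency 19.3≤37.6, cost 883≤1234, read latency 9.0≤46.4, storage 14≥11).
#7: dominated by #1 (write latency 76.9≤86.9, cost 1445≤1842, read latency 22.9≤42.9, storage 47≥18).
#8: dominated by #3 (write latency 57.2≤85.8, cost 634≤871, read latency 2.0≤26.7, storage 15≥10).
#9: not dominated (best write latency).
#10: not dominated.
#11: dominated by #2 (write latency 45.6≤52.6, cost 1715≤1886, read latency 13.4≤22.0, storage 37≥18).
#12: not dominated.

#1, #2, #3, #9, #10, #12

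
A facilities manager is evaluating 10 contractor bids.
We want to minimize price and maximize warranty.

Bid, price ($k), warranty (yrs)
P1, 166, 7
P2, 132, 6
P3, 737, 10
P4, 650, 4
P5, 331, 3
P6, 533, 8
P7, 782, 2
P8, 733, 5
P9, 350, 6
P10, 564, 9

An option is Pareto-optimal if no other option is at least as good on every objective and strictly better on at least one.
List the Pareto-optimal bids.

P1, P2, P3, P6, P10

P1: not dominated.
P2: not dominated (best price).
P3: not dominated (best warranty).
P4: dominated by P1 (price 166≤650, warranty 7≥4).
P5: dominated by P1 (price 166≤331, warranty 7≥3).
P6: not dominated.
P7: dominated by P1 (price 166≤782, warranty 7≥2).
P8: dominated by P1 (price 166≤733, warranty 7≥5).
P9: dominated by P1 (price 166≤350, warranty 7≥6).
P10: not dominated.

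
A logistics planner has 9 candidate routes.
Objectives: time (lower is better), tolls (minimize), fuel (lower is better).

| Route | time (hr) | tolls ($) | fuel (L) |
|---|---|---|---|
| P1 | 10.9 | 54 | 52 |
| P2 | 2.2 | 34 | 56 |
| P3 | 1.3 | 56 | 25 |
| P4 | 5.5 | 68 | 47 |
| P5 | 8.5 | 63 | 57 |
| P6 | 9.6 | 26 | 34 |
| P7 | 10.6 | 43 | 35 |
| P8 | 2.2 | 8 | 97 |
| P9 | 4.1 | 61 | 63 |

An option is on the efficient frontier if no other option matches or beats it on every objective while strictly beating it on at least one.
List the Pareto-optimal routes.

P1: dominated by P6 (time 9.6≤10.9, tolls 26≤54, fuel 34≤52).
P2: not dominated.
P3: not dominated (best time).
P4: dominated by P3 (time 1.3≤5.5, tolls 56≤68, fuel 25≤47).
P5: dominated by P2 (time 2.2≤8.5, tolls 34≤63, fuel 56≤57).
P6: not dominated.
P7: dominated by P6 (time 9.6≤10.6, tolls 26≤43, fuel 34≤35).
P8: not dominated (best tolls).
P9: dominated by P2 (time 2.2≤4.1, tolls 34≤61, fuel 56≤63).

P2, P3, P6, P8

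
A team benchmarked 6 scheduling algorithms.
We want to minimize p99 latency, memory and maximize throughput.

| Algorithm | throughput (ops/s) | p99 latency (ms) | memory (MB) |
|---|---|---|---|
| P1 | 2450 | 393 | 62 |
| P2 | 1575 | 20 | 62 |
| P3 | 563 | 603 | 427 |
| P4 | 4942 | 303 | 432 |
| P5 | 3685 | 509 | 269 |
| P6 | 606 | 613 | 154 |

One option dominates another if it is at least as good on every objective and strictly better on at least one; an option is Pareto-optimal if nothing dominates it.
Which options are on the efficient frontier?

P1: not dominated.
P2: not dominated (best p99 latency).
P3: dominated by P1 (throughput 2450≥563, p99 latency 393≤603, memory 62≤427).
P4: not dominated (best throughput).
P5: not dominated.
P6: dominated by P1 (throughput 2450≥606, p99 latency 393≤613, memory 62≤154).

P1, P2, P4, P5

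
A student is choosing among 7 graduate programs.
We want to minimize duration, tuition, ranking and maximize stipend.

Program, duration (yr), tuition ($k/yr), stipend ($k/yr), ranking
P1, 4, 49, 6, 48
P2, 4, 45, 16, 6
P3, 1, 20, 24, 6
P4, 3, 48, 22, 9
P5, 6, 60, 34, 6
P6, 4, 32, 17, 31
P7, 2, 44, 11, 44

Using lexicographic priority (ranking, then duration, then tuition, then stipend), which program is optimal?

First minimize ranking: best is 6, kept {P2, P3, P5}.
Then minimize duration: best is 1, kept {P3}.

P3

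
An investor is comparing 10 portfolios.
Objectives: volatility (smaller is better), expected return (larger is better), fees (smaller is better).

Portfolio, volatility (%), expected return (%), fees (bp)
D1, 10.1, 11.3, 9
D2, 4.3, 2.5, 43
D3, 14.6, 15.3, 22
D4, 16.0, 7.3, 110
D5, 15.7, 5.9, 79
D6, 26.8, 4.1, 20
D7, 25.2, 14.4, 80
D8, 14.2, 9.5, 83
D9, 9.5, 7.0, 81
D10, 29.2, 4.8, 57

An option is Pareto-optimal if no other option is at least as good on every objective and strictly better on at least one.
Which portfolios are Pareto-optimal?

D1: not dominated (best fees).
D2: not dominated (best volatility).
D3: not dominated (best expected return).
D4: dominated by D1 (volatility 10.1≤16.0, expected return 11.3≥7.3, fees 9≤110).
D5: dominated by D1 (volatility 10.1≤15.7, expected return 11.3≥5.9, fees 9≤79).
D6: dominated by D1 (volatility 10.1≤26.8, expected return 11.3≥4.1, fees 9≤20).
D7: dominated by D3 (volatility 14.6≤25.2, expected return 15.3≥14.4, fees 22≤80).
D8: dominated by D1 (volatility 10.1≤14.2, expected return 11.3≥9.5, fees 9≤83).
D9: not dominated.
D10: dominated by D1 (volatility 10.1≤29.2, expected return 11.3≥4.8, fees 9≤57).

D1, D2, D3, D9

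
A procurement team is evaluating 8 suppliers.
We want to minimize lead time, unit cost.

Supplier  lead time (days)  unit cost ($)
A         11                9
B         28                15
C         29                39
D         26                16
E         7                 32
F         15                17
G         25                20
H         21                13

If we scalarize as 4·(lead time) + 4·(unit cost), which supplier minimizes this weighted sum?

A

A: 4·11 + 4·9 = 80
B: 4·28 + 4·15 = 172
C: 4·29 + 4·39 = 272
D: 4·26 + 4·16 = 168
E: 4·7 + 4·32 = 156
F: 4·15 + 4·17 = 128
G: 4·25 + 4·20 = 180
H: 4·21 + 4·13 = 136
Lowest: A at 80.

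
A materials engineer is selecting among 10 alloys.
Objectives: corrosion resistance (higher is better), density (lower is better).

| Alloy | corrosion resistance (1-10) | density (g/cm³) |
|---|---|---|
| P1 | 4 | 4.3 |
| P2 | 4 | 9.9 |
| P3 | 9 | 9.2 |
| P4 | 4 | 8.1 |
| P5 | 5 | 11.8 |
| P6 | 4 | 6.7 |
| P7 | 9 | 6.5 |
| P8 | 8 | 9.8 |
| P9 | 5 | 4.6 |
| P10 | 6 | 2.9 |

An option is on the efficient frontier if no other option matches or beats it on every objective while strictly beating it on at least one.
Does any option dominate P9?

Yes

P10 vs P9: corrosion resistance 6≥5, density 2.9≤4.6 — P10 is at least as good on every objective and strictly better on at least one, so P10 dominates P9.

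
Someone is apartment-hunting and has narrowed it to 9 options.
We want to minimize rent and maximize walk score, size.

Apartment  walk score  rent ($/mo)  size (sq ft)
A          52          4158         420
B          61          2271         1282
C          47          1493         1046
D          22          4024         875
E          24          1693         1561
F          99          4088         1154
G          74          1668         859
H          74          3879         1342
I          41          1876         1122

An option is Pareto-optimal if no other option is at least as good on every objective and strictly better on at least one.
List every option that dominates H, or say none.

none

A: worse on walk score (52 vs 74).
B: worse on walk score (61 vs 74).
C: worse on walk score (47 vs 74).
D: worse on walk score (22 vs 74).
E: worse on walk score (24 vs 74).
F: worse on rent (4088 vs 3879).
G: worse on size (859 vs 1342).
I: worse on walk score (41 vs 74).
No option dominates H.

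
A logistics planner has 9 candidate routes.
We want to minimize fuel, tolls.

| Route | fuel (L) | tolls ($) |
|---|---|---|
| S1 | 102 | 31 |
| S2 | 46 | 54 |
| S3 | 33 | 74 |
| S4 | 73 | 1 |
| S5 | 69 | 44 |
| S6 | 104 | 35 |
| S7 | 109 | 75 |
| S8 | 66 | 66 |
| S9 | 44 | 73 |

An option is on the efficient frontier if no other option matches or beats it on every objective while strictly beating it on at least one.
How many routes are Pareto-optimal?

5

S1: dominated by S4 (fuel 73≤102, tolls 1≤31).
S2: not dominated.
S3: not dominated (best fuel).
S4: not dominated (best tolls).
S5: not dominated.
S6: dominated by S1 (fuel 102≤104, tolls 31≤35).
S7: dominated by S1 (fuel 102≤109, tolls 31≤75).
S8: dominated by S2 (fuel 46≤66, tolls 54≤66).
S9: not dominated.
Pareto-optimal: S2, S3, S4, S5, S9 → 5.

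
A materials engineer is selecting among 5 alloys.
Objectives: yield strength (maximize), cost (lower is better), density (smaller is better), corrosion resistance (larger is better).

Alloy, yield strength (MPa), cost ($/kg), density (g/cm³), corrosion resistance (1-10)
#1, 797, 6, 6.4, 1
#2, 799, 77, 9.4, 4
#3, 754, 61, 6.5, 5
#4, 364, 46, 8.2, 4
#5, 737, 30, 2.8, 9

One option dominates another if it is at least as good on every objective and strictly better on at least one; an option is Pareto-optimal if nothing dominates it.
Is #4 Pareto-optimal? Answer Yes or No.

No

#5 vs #4: yield strength 737≥364, cost 30≤46, density 2.8≤8.2, corrosion resistance 9≥4 — #5 is at least as good on every objective and strictly better on at least one, so #5 dominates #4.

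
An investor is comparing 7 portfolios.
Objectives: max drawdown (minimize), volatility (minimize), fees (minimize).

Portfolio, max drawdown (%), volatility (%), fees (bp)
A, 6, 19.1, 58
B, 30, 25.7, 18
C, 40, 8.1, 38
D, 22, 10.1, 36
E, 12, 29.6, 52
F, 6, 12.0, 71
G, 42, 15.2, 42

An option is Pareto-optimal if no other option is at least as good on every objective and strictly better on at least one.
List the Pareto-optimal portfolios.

A, B, C, D, E, F

A: not dominated.
B: not dominated (best fees).
C: not dominated (best volatility).
D: not dominated.
E: not dominated.
F: not dominated.
G: dominated by C (max drawdown 40≤42, volatility 8.1≤15.2, fees 38≤42).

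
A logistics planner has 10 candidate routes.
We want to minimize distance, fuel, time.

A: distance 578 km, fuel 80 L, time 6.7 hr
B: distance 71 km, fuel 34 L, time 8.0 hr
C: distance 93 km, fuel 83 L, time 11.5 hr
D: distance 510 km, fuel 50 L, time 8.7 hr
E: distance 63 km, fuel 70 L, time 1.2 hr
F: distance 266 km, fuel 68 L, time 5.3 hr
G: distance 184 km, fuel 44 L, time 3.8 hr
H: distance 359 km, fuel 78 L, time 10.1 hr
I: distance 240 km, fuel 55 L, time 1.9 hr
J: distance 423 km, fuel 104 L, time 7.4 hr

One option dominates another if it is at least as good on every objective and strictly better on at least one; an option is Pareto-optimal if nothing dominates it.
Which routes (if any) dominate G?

none

A: worse on distance (578 vs 184).
B: worse on time (8.0 vs 3.8).
C: worse on fuel (83 vs 44).
D: worse on distance (510 vs 184).
E: worse on fuel (70 vs 44).
F: worse on distance (266 vs 184).
H: worse on distance (359 vs 184).
I: worse on distance (240 vs 184).
J: worse on distance (423 vs 184).
No option dominates G.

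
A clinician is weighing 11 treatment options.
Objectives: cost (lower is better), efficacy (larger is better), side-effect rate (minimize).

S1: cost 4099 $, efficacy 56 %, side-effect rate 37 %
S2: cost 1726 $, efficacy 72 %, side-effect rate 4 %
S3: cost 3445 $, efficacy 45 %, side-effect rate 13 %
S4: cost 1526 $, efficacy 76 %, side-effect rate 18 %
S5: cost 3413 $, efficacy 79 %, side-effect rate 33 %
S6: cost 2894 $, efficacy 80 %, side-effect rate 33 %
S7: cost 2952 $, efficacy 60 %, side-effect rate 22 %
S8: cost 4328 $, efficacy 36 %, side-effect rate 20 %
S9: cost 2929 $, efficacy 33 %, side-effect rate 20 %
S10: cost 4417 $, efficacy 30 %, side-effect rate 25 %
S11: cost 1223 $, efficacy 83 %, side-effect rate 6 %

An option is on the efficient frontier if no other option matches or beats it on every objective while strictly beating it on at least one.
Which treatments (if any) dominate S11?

S1: worse on cost (4099 vs 1223).
S2: worse on cost (1726 vs 1223).
S3: worse on cost (3445 vs 1223).
S4: worse on cost (1526 vs 1223).
S5: worse on cost (3413 vs 1223).
S6: worse on cost (2894 vs 1223).
S7: worse on cost (2952 vs 1223).
S8: worse on cost (4328 vs 1223).
S9: worse on cost (2929 vs 1223).
S10: worse on cost (4417 vs 1223).
No option dominates S11.

none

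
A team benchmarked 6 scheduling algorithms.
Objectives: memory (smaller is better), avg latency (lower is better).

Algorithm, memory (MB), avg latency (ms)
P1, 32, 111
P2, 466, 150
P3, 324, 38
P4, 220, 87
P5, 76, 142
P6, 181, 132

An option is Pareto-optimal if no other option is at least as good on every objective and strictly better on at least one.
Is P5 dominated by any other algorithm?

P1 vs P5: memory 32≤76, avg latency 111≤142 — P1 is at least as good on every objective and strictly better on at least one, so P1 dominates P5.

Yes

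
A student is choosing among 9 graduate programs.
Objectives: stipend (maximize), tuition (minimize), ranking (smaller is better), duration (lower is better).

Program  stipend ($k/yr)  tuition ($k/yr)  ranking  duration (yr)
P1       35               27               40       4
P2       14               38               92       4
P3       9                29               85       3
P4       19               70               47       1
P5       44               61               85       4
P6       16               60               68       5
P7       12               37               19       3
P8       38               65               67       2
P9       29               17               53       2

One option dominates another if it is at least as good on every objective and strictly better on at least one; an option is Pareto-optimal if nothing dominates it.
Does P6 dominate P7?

No

P6 vs P7: P6 is worse on tuition (60 vs 37), so it does not dominate P7.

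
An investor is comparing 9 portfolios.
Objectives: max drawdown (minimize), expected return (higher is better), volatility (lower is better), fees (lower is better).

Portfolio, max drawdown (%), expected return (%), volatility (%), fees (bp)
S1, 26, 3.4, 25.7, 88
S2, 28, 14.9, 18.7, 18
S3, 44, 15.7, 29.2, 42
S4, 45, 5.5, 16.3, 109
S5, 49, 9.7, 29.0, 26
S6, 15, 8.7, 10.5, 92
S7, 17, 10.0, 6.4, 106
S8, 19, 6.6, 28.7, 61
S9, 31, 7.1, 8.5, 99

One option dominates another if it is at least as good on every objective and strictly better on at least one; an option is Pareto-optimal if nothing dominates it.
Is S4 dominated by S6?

S6 vs S4: max drawdown 15≤45, expected return 8.7≥5.5, volatility 10.5≤16.3, fees 92≤109 — S6 is at least as good on every objective with at least one strict improvement.

Yes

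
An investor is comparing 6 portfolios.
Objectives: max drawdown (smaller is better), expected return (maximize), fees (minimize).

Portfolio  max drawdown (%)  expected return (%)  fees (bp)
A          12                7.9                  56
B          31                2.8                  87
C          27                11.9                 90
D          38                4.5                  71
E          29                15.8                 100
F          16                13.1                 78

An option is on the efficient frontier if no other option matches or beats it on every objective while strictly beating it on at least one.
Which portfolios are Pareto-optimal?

A, E, F

A: not dominated (best max drawdown).
B: dominated by A (max drawdown 12≤31, expected return 7.9≥2.8, fees 56≤87).
C: dominated by F (max drawdown 16≤27, expected return 13.1≥11.9, fees 78≤90).
D: dominated by A (max drawdown 12≤38, expected return 7.9≥4.5, fees 56≤71).
E: not dominated (best expected return).
F: not dominated.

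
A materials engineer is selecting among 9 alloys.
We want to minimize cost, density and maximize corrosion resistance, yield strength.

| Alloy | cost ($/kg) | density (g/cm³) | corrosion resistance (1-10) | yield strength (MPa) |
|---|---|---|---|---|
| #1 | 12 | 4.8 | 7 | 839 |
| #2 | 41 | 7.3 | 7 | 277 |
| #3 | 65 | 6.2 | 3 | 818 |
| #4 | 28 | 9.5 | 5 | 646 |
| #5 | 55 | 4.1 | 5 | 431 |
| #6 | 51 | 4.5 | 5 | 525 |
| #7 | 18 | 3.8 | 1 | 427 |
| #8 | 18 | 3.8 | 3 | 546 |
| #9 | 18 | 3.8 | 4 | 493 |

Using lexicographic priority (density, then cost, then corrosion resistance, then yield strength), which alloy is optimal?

First minimize density: best is 3.8, kept {#7, #8, #9}.
Then minimize cost: best is 18, kept {#7, #8, #9}.
Then maximize corrosion resistance: best is 4, kept {#9}.

#9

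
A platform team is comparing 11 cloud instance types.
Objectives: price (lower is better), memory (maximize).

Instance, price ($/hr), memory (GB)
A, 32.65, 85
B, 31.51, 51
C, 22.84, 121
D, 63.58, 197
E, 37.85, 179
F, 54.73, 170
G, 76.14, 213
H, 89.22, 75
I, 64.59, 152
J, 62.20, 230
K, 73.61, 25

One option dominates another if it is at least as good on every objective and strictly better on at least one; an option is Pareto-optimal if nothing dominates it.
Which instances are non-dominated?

C, E, J

A: dominated by C (price 22.84≤32.65, memory 121≥85).
B: dominated by C (price 22.84≤31.51, memory 121≥51).
C: not dominated (best price).
D: dominated by J (price 62.20≤63.58, memory 230≥197).
E: not dominated.
F: dominated by E (price 37.85≤54.73, memory 179≥170).
G: dominated by J (price 62.20≤76.14, memory 230≥213).
H: dominated by A (price 32.65≤89.22, memory 85≥75).
I: dominated by D (price 63.58≤64.59, memory 197≥152).
J: not dominated (best memory).
K: dominated by A (price 32.65≤73.61, memory 85≥25).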